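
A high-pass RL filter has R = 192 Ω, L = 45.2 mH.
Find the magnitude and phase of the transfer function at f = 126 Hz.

Step 1 — Angular frequency: ω = 2π·126 = 791.7 rad/s.
Step 2 — Transfer function: H(jω) = jωL/(R + jωL).
Step 3 — Numerator jωL = j·35.78; denominator R + jωL = 192 + j35.78.
Step 4 — H = 0.03357 + j0.1801.
Step 5 — Magnitude: |H| = 0.1832 (-14.7 dB); phase: φ = 79.4°.

|H| = 0.1832 (-14.7 dB), φ = 79.4°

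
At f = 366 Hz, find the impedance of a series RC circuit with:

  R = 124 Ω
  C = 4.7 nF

Step 1 — Angular frequency: ω = 2π·f = 2π·366 = 2300 rad/s.
Step 2 — Component impedances:
  R: Z = R = 124 Ω
  C: Z = 1/(jωC) = -j/(ω·C) = 0 - j9.252e+04 Ω
Step 3 — Series combination: Z_total = R + C = 124 - j9.252e+04 Ω = 9.252e+04∠-89.9° Ω.

Z = 124 - j9.252e+04 Ω = 9.252e+04∠-89.9° Ω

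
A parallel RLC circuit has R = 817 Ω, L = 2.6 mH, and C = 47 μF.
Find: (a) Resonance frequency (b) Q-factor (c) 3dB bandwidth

Step 1 — Resonance: ω₀ = 1/√(LC) = 1/√(0.0026·4.7e-05) = 2861 rad/s.
Step 2 — f₀ = ω₀/(2π) = 455.3 Hz.
Step 3 — Parallel Q: Q = R/(ω₀L) = 817/(2861·0.0026) = 109.8.
Step 4 — Bandwidth: Δω = ω₀/Q = 26.04 rad/s; BW = Δω/(2π) = 4.145 Hz.

(a) f₀ = 455.3 Hz  (b) Q = 109.8  (c) BW = 4.145 Hz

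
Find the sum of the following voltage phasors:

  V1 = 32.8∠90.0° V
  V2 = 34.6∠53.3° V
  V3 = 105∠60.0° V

Step 1 — Convert each phasor to rectangular form:
  V1 = 32.8·(cos(90.0°) + j·sin(90.0°)) = 0 + j32.8 V
  V2 = 34.6·(cos(53.3°) + j·sin(53.3°)) = 20.68 + j27.74 V
  V3 = 105·(cos(60.0°) + j·sin(60.0°)) = 52.5 + j90.93 V
Step 2 — Sum components: V_total = 73.18 + j151.5 V.
Step 3 — Convert to polar: |V_total| = 168.2 V, ∠V_total = 64.2°.

V_total = 168.2∠64.2° V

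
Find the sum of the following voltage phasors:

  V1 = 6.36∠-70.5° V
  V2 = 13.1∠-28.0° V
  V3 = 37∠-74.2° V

Step 1 — Convert each phasor to rectangular form:
  V1 = 6.36·(cos(-70.5°) + j·sin(-70.5°)) = 2.123 - j5.995 V
  V2 = 13.1·(cos(-28.0°) + j·sin(-28.0°)) = 11.57 - j6.15 V
  V3 = 37·(cos(-74.2°) + j·sin(-74.2°)) = 10.07 - j35.6 V
Step 2 — Sum components: V_total = 23.76 - j47.75 V.
Step 3 — Convert to polar: |V_total| = 53.33 V, ∠V_total = -63.5°.

V_total = 53.33∠-63.5° V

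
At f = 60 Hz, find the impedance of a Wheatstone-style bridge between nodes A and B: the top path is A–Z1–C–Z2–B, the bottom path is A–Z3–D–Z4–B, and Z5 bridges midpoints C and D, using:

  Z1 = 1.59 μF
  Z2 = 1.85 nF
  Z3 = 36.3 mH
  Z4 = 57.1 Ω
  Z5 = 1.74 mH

Step 1 — Angular frequency: ω = 2π·f = 2π·60 = 377 rad/s.
Step 2 — Component impedances:
  Z1: Z = 1/(jωC) = -j/(ω·C) = 0 - j1668 Ω
  Z2: Z = 1/(jωC) = -j/(ω·C) = 0 - j1.434e+06 Ω
  Z3: Z = jωL = j·377·0.0363 = 0 + j13.68 Ω
  Z4: Z = R = 57.1 Ω
  Z5: Z = jωL = j·377·0.00174 = 0 + j0.656 Ω
Step 3 — Bridge requires nodal analysis (the Z5 bridge couples midpoints C and D, so the two paths cannot be reduced to a simple series/parallel combination). Setting node B to ground and injecting 1 A at node A, the 3-node admittance system at A, C, D solves to V_A = Z_AB = 57.1 + j13.8 Ω = 58.74∠13.6° Ω.

Z = 57.1 + j13.8 Ω = 58.74∠13.6° Ω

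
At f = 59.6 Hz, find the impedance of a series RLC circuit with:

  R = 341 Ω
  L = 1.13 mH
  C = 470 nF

Step 1 — Angular frequency: ω = 2π·f = 2π·59.6 = 374.5 rad/s.
Step 2 — Component impedances:
  R: Z = R = 341 Ω
  L: Z = jωL = j·374.5·0.00113 = 0 + j0.4232 Ω
  C: Z = 1/(jωC) = -j/(ω·C) = 0 - j5682 Ω
Step 3 — Series combination: Z_total = R + L + C = 341 - j5681 Ω = 5691∠-86.6° Ω.

Z = 341 - j5681 Ω = 5691∠-86.6° Ω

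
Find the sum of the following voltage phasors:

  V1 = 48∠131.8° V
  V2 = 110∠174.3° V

Step 1 — Convert each phasor to rectangular form:
  V1 = 48·(cos(131.8°) + j·sin(131.8°)) = -31.99 + j35.78 V
  V2 = 110·(cos(174.3°) + j·sin(174.3°)) = -109.5 + j10.93 V
Step 2 — Sum components: V_total = -141.4 + j46.71 V.
Step 3 — Convert to polar: |V_total| = 149 V, ∠V_total = 161.7°.

V_total = 149∠161.7° V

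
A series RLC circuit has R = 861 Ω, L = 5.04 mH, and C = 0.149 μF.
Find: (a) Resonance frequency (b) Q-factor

Step 1 — Resonance condition Im(Z)=0 gives ω₀ = 1/√(LC).
Step 2 — ω₀ = 1/√(0.00504·1.49e-07) = 3.649e+04 rad/s.
Step 3 — f₀ = ω₀/(2π) = 5808 Hz.
Step 4 — Series Q: Q = ω₀L/R = 3.649e+04·0.00504/861 = 0.2136.

(a) f₀ = 5808 Hz  (b) Q = 0.2136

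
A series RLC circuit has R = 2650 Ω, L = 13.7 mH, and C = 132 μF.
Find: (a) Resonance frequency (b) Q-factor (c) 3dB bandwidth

Step 1 — Resonance: ω₀ = 1/√(LC) = 1/√(0.0137·0.000132) = 743.6 rad/s.
Step 2 — f₀ = ω₀/(2π) = 118.4 Hz.
Step 3 — Series Q: Q = ω₀L/R = 743.6·0.0137/2650 = 0.003844.
Step 4 — Bandwidth: Δω = ω₀/Q = 1.934e+05 rad/s; BW = Δω/(2π) = 3.079e+04 Hz.

(a) f₀ = 118.4 Hz  (b) Q = 0.003844  (c) BW = 3.079e+04 Hz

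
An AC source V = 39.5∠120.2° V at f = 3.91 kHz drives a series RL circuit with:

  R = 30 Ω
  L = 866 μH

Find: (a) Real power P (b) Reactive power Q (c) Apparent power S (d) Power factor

Step 1 — Angular frequency: ω = 2π·f = 2π·3910 = 2.457e+04 rad/s.
Step 2 — Component impedances:
  R: Z = R = 30 Ω
  L: Z = jωL = j·2.457e+04·0.000866 = 0 + j21.28 Ω
Step 3 — Series combination: Z_total = R + L = 30 + j21.28 Ω = 36.78∠35.3° Ω.
Step 4 — Source phasor: V = 39.5∠120.2° V = -19.87 + j34.14 V.
Step 5 — Current: I = V / Z = 0.09628 + j1.07 A = 1.074∠84.9° A.
Step 6 — Complex power: S = V·I* = 34.6 + j24.54 VA.
Step 7 — Real power: P = Re(S) = 34.6 W.
Step 8 — Reactive power: Q = Im(S) = 24.54 VAR.
Step 9 — Apparent power: |S| = 42.42 VA.
Step 10 — Power factor: PF = P/|S| = 0.8157 (lagging).

(a) P = 34.6 W  (b) Q = 24.54 VAR  (c) S = 42.42 VA  (d) PF = 0.8157 (lagging)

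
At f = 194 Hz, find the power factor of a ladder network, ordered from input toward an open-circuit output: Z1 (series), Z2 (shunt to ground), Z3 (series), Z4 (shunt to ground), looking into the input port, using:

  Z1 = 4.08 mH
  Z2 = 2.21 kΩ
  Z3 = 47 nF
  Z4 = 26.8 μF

Step 1 — Angular frequency: ω = 2π·f = 2π·194 = 1219 rad/s.
Step 2 — Component impedances:
  Z1: Z = jωL = j·1219·0.00408 = 0 + j4.973 Ω
  Z2: Z = R = 2210 Ω
  Z3: Z = 1/(jωC) = -j/(ω·C) = 0 - j1.746e+04 Ω
  Z4: Z = 1/(jωC) = -j/(ω·C) = 0 - j30.61 Ω
Step 3 — Ladder network (open output): work backward from the far end, alternating series and parallel combinations. Z_in = 2175 - j270 Ω = 2192∠-7.1° Ω.
Step 4 — Power factor: PF = cos(φ) = Re(Z)/|Z| = 2175.3/2191.9 = 0.9924.
Step 5 — Type: Im(Z) = -270 ⇒ leading (phase φ = -7.1°).

PF = 0.9924 (leading, φ = -7.1°)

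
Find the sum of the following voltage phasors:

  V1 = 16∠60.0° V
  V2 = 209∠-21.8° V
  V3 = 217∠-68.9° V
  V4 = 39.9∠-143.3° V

Step 1 — Convert each phasor to rectangular form:
  V1 = 16·(cos(60.0°) + j·sin(60.0°)) = 8 + j13.86 V
  V2 = 209·(cos(-21.8°) + j·sin(-21.8°)) = 194.1 - j77.62 V
  V3 = 217·(cos(-68.9°) + j·sin(-68.9°)) = 78.12 - j202.5 V
  V4 = 39.9·(cos(-143.3°) + j·sin(-143.3°)) = -31.99 - j23.85 V
Step 2 — Sum components: V_total = 248.2 - j290.1 V.
Step 3 — Convert to polar: |V_total| = 381.7 V, ∠V_total = -49.4°.

V_total = 381.7∠-49.4° V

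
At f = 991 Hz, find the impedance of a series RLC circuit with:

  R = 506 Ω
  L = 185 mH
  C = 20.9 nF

Step 1 — Angular frequency: ω = 2π·f = 2π·991 = 6227 rad/s.
Step 2 — Component impedances:
  R: Z = R = 506 Ω
  L: Z = jωL = j·6227·0.185 = 0 + j1152 Ω
  C: Z = 1/(jωC) = -j/(ω·C) = 0 - j7684 Ω
Step 3 — Series combination: Z_total = R + L + C = 506 - j6532 Ω = 6552∠-85.6° Ω.

Z = 506 - j6532 Ω = 6552∠-85.6° Ω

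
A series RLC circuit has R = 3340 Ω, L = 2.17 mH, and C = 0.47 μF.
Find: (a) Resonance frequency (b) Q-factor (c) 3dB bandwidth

Step 1 — Resonance: ω₀ = 1/√(LC) = 1/√(0.00217·4.7e-07) = 3.131e+04 rad/s.
Step 2 — f₀ = ω₀/(2π) = 4984 Hz.
Step 3 — Series Q: Q = ω₀L/R = 3.131e+04·0.00217/3340 = 0.02034.
Step 4 — Bandwidth: Δω = ω₀/Q = 1.539e+06 rad/s; BW = Δω/(2π) = 2.45e+05 Hz.

(a) f₀ = 4984 Hz  (b) Q = 0.02034  (c) BW = 2.45e+05 Hz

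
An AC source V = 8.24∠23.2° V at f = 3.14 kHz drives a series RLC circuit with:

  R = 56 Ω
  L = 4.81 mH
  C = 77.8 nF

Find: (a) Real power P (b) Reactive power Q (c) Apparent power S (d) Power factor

Step 1 — Angular frequency: ω = 2π·f = 2π·3140 = 1.973e+04 rad/s.
Step 2 — Component impedances:
  R: Z = R = 56 Ω
  L: Z = jωL = j·1.973e+04·0.00481 = 0 + j94.9 Ω
  C: Z = 1/(jωC) = -j/(ω·C) = 0 - j651.5 Ω
Step 3 — Series combination: Z_total = R + L + C = 56 - j556.6 Ω = 559.4∠-84.3° Ω.
Step 4 — Source phasor: V = 8.24∠23.2° V = 7.574 + j3.246 V.
Step 5 — Current: I = V / Z = -0.004418 + j0.01405 A = 0.01473∠107.5° A.
Step 6 — Complex power: S = V·I* = 0.01215 - j0.1208 VA.
Step 7 — Real power: P = Re(S) = 0.01215 W.
Step 8 — Reactive power: Q = Im(S) = -0.1208 VAR.
Step 9 — Apparent power: |S| = 0.1214 VA.
Step 10 — Power factor: PF = P/|S| = 0.1001 (leading).

(a) P = 0.01215 W  (b) Q = -0.1208 VAR  (c) S = 0.1214 VA  (d) PF = 0.1001 (leading)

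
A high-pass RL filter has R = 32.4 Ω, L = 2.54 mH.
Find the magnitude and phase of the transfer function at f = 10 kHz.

Step 1 — Angular frequency: ω = 2π·1e+04 = 6.283e+04 rad/s.
Step 2 — Transfer function: H(jω) = jωL/(R + jωL).
Step 3 — Numerator jωL = j·159.6; denominator R + jωL = 32.4 + j159.6.
Step 4 — H = 0.9604 + j0.195.
Step 5 — Magnitude: |H| = 0.98 (-0.2 dB); phase: φ = 11.5°.

|H| = 0.98 (-0.2 dB), φ = 11.5°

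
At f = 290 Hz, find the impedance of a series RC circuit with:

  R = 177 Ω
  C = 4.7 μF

Step 1 — Angular frequency: ω = 2π·f = 2π·290 = 1822 rad/s.
Step 2 — Component impedances:
  R: Z = R = 177 Ω
  C: Z = 1/(jωC) = -j/(ω·C) = 0 - j116.8 Ω
Step 3 — Series combination: Z_total = R + C = 177 - j116.8 Ω = 212∠-33.4° Ω.

Z = 177 - j116.8 Ω = 212∠-33.4° Ω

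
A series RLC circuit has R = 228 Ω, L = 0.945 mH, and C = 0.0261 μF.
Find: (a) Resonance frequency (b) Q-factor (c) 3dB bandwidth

Step 1 — Resonance: ω₀ = 1/√(LC) = 1/√(0.000945·2.61e-08) = 2.014e+05 rad/s.
Step 2 — f₀ = ω₀/(2π) = 3.205e+04 Hz.
Step 3 — Series Q: Q = ω₀L/R = 2.014e+05·0.000945/228 = 0.8346.
Step 4 — Bandwidth: Δω = ω₀/Q = 2.413e+05 rad/s; BW = Δω/(2π) = 3.84e+04 Hz.

(a) f₀ = 3.205e+04 Hz  (b) Q = 0.8346  (c) BW = 3.84e+04 Hz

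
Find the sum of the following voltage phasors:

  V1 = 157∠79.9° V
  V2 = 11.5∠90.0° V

Step 1 — Convert each phasor to rectangular form:
  V1 = 157·(cos(79.9°) + j·sin(79.9°)) = 27.53 + j154.6 V
  V2 = 11.5·(cos(90.0°) + j·sin(90.0°)) = 0 + j11.5 V
Step 2 — Sum components: V_total = 27.53 + j166.1 V.
Step 3 — Convert to polar: |V_total| = 168.3 V, ∠V_total = 80.6°.

V_total = 168.3∠80.6° V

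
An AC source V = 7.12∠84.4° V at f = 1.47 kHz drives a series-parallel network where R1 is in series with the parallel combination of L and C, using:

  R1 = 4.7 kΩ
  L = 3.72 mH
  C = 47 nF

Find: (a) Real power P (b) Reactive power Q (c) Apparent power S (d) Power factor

Step 1 — Angular frequency: ω = 2π·f = 2π·1470 = 9236 rad/s.
Step 2 — Component impedances:
  R1: Z = R = 4700 Ω
  L: Z = jωL = j·9236·0.00372 = 0 + j34.36 Ω
  C: Z = 1/(jωC) = -j/(ω·C) = 0 - j2304 Ω
Step 3 — Parallel branch: L || C = 1/(1/L + 1/C) = 0 + j34.88 Ω.
Step 4 — Series with R1: Z_total = R1 + (L || C) = 4700 + j34.88 Ω = 4700∠0.4° Ω.
Step 5 — Source phasor: V = 7.12∠84.4° V = 0.6948 + j7.086 V.
Step 6 — Current: I = V / Z = 0.000159 + j0.001506 A = 0.001515∠84.0° A.
Step 7 — Complex power: S = V·I* = 0.01079 + j8.004e-05 VA.
Step 8 — Real power: P = Re(S) = 0.01079 W.
Step 9 — Reactive power: Q = Im(S) = 8.004e-05 VAR.
Step 10 — Apparent power: |S| = 0.01079 VA.
Step 11 — Power factor: PF = P/|S| = 1 (lagging).

(a) P = 0.01079 W  (b) Q = 8.004e-05 VAR  (c) S = 0.01079 VA  (d) PF = 1 (lagging)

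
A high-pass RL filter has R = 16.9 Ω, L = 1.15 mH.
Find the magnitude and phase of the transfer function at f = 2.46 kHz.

Step 1 — Angular frequency: ω = 2π·2460 = 1.546e+04 rad/s.
Step 2 — Transfer function: H(jω) = jωL/(R + jωL).
Step 3 — Numerator jωL = j·17.78; denominator R + jωL = 16.9 + j17.78.
Step 4 — H = 0.5252 + j0.4994.
Step 5 — Magnitude: |H| = 0.7247 (-2.8 dB); phase: φ = 43.6°.

|H| = 0.7247 (-2.8 dB), φ = 43.6°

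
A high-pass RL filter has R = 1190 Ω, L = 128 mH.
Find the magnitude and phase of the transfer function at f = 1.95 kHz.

Step 1 — Angular frequency: ω = 2π·1950 = 1.225e+04 rad/s.
Step 2 — Transfer function: H(jω) = jωL/(R + jωL).
Step 3 — Numerator jωL = j·1568; denominator R + jωL = 1190 + j1568.
Step 4 — H = 0.6346 + j0.4815.
Step 5 — Magnitude: |H| = 0.7966 (-2.0 dB); phase: φ = 37.2°.

|H| = 0.7966 (-2.0 dB), φ = 37.2°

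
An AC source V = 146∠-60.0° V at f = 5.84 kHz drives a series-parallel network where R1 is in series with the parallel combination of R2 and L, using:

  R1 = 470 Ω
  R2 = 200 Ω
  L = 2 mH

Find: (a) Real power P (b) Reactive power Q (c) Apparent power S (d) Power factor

Step 1 — Angular frequency: ω = 2π·f = 2π·5840 = 3.669e+04 rad/s.
Step 2 — Component impedances:
  R1: Z = R = 470 Ω
  R2: Z = R = 200 Ω
  L: Z = jωL = j·3.669e+04·0.002 = 0 + j73.39 Ω
Step 3 — Parallel branch: R2 || L = 1/(1/R2 + 1/L) = 23.73 + j64.68 Ω.
Step 4 — Series with R1: Z_total = R1 + (R2 || L) = 493.7 + j64.68 Ω = 498∠7.5° Ω.
Step 5 — Source phasor: V = 146∠-60.0° V = 73 - j126.4 V.
Step 6 — Current: I = V / Z = 0.1124 - j0.2708 A = 0.2932∠-67.5° A.
Step 7 — Complex power: S = V·I* = 42.44 + j5.56 VA.
Step 8 — Real power: P = Re(S) = 42.44 W.
Step 9 — Reactive power: Q = Im(S) = 5.56 VAR.
Step 10 — Apparent power: |S| = 42.81 VA.
Step 11 — Power factor: PF = P/|S| = 0.9915 (lagging).

(a) P = 42.44 W  (b) Q = 5.56 VAR  (c) S = 42.81 VA  (d) PF = 0.9915 (lagging)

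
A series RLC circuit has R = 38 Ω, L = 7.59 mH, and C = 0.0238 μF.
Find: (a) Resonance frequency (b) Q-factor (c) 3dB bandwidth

Step 1 — Resonance: ω₀ = 1/√(LC) = 1/√(0.00759·2.38e-08) = 7.44e+04 rad/s.
Step 2 — f₀ = ω₀/(2π) = 1.184e+04 Hz.
Step 3 — Series Q: Q = ω₀L/R = 7.44e+04·0.00759/38 = 14.86.
Step 4 — Bandwidth: Δω = ω₀/Q = 5007 rad/s; BW = Δω/(2π) = 796.8 Hz.

(a) f₀ = 1.184e+04 Hz  (b) Q = 14.86  (c) BW = 796.8 Hz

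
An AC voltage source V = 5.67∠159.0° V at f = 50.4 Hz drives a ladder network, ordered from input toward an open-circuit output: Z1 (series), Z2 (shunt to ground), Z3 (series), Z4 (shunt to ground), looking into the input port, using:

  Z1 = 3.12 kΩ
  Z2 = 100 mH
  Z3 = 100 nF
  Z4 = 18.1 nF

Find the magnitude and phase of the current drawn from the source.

Step 1 — Angular frequency: ω = 2π·f = 2π·50.4 = 316.7 rad/s.
Step 2 — Component impedances:
  Z1: Z = R = 3120 Ω
  Z2: Z = jωL = j·316.7·0.1 = 0 + j31.67 Ω
  Z3: Z = 1/(jωC) = -j/(ω·C) = 0 - j3.158e+04 Ω
  Z4: Z = 1/(jωC) = -j/(ω·C) = 0 - j1.745e+05 Ω
Step 3 — Ladder network (open output): work backward from the far end, alternating series and parallel combinations. Z_in = 3120 + j31.67 Ω = 3120∠0.6° Ω.
Step 4 — Source phasor: V = 5.67∠159.0° V = -5.293 + j2.032 V.
Step 5 — Ohm's law: I = V / Z_total = (-5.293 + j2.032) / (3120 + j31.67) = -0.00169 + j0.0006684 A.
Step 6 — Convert to polar: |I| = 0.001817 A, ∠I = 158.4°.

I = 0.001817∠158.4° A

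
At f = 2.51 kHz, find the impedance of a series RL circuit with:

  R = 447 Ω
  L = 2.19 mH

Step 1 — Angular frequency: ω = 2π·f = 2π·2510 = 1.577e+04 rad/s.
Step 2 — Component impedances:
  R: Z = R = 447 Ω
  L: Z = jωL = j·1.577e+04·0.00219 = 0 + j34.54 Ω
Step 3 — Series combination: Z_total = R + L = 447 + j34.54 Ω = 448.3∠4.4° Ω.

Z = 447 + j34.54 Ω = 448.3∠4.4° Ω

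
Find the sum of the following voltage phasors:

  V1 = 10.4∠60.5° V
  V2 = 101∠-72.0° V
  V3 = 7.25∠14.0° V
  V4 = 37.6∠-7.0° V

Step 1 — Convert each phasor to rectangular form:
  V1 = 10.4·(cos(60.5°) + j·sin(60.5°)) = 5.121 + j9.052 V
  V2 = 101·(cos(-72.0°) + j·sin(-72.0°)) = 31.21 - j96.06 V
  V3 = 7.25·(cos(14.0°) + j·sin(14.0°)) = 7.035 + j1.754 V
  V4 = 37.6·(cos(-7.0°) + j·sin(-7.0°)) = 37.32 - j4.582 V
Step 2 — Sum components: V_total = 80.69 - j89.83 V.
Step 3 — Convert to polar: |V_total| = 120.7 V, ∠V_total = -48.1°.

V_total = 120.7∠-48.1° V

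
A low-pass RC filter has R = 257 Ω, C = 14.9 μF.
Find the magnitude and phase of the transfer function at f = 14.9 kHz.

Step 1 — Angular frequency: ω = 2π·1.49e+04 = 9.362e+04 rad/s.
Step 2 — Transfer function: H(jω) = 1/(1 + jωRC).
Step 3 — Denominator: 1 + jωRC = 1 + j·9.362e+04·257·1.49e-05 = 1 + j358.5.
Step 4 — H = 7.781e-06 - j0.002789.
Step 5 — Magnitude: |H| = 0.002789 (-51.1 dB); phase: φ = -89.8°.

|H| = 0.002789 (-51.1 dB), φ = -89.8°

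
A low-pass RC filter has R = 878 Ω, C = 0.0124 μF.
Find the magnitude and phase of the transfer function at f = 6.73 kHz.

Step 1 — Angular frequency: ω = 2π·6730 = 4.229e+04 rad/s.
Step 2 — Transfer function: H(jω) = 1/(1 + jωRC).
Step 3 — Denominator: 1 + jωRC = 1 + j·4.229e+04·878·1.24e-08 = 1 + j0.4604.
Step 4 — H = 0.8251 - j0.3799.
Step 5 — Magnitude: |H| = 0.9084 (-0.8 dB); phase: φ = -24.7°.

|H| = 0.9084 (-0.8 dB), φ = -24.7°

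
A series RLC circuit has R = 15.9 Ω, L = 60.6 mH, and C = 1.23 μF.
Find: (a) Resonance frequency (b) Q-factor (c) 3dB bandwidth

Step 1 — Resonance: ω₀ = 1/√(LC) = 1/√(0.0606·1.23e-06) = 3663 rad/s.
Step 2 — f₀ = ω₀/(2π) = 582.9 Hz.
Step 3 — Series Q: Q = ω₀L/R = 3663·0.0606/15.9 = 13.96.
Step 4 — Bandwidth: Δω = ω₀/Q = 262.4 rad/s; BW = Δω/(2π) = 41.76 Hz.

(a) f₀ = 582.9 Hz  (b) Q = 13.96  (c) BW = 41.76 Hz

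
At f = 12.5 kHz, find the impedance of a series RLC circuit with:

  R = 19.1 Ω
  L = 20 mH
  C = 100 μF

Step 1 — Angular frequency: ω = 2π·f = 2π·1.25e+04 = 7.854e+04 rad/s.
Step 2 — Component impedances:
  R: Z = R = 19.1 Ω
  L: Z = jωL = j·7.854e+04·0.02 = 0 + j1571 Ω
  C: Z = 1/(jωC) = -j/(ω·C) = 0 - j0.1273 Ω
Step 3 — Series combination: Z_total = R + L + C = 19.1 + j1571 Ω = 1571∠89.3° Ω.

Z = 19.1 + j1571 Ω = 1571∠89.3° Ω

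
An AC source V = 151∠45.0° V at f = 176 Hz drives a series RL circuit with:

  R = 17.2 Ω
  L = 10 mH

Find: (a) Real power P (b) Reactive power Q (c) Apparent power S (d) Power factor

Step 1 — Angular frequency: ω = 2π·f = 2π·176 = 1106 rad/s.
Step 2 — Component impedances:
  R: Z = R = 17.2 Ω
  L: Z = jωL = j·1106·0.01 = 0 + j11.06 Ω
Step 3 — Series combination: Z_total = R + L = 17.2 + j11.06 Ω = 20.45∠32.7° Ω.
Step 4 — Source phasor: V = 151∠45.0° V = 106.8 + j106.8 V.
Step 5 — Current: I = V / Z = 7.216 + j1.568 A = 7.385∠12.3° A.
Step 6 — Complex power: S = V·I* = 937.9 + j603 VA.
Step 7 — Real power: P = Re(S) = 937.9 W.
Step 8 — Reactive power: Q = Im(S) = 603 VAR.
Step 9 — Apparent power: |S| = 1115 VA.
Step 10 — Power factor: PF = P/|S| = 0.8412 (lagging).

(a) P = 937.9 W  (b) Q = 603 VAR  (c) S = 1115 VA  (d) PF = 0.8412 (lagging)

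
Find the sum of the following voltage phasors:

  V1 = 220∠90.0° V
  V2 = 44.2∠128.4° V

Step 1 — Convert each phasor to rectangular form:
  V1 = 220·(cos(90.0°) + j·sin(90.0°)) = 0 + j220 V
  V2 = 44.2·(cos(128.4°) + j·sin(128.4°)) = -27.45 + j34.64 V
Step 2 — Sum components: V_total = -27.45 + j254.6 V.
Step 3 — Convert to polar: |V_total| = 256.1 V, ∠V_total = 96.2°.

V_total = 256.1∠96.2° V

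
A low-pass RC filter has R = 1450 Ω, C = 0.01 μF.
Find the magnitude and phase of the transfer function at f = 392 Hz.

Step 1 — Angular frequency: ω = 2π·392 = 2463 rad/s.
Step 2 — Transfer function: H(jω) = 1/(1 + jωRC).
Step 3 — Denominator: 1 + jωRC = 1 + j·2463·1450·1e-08 = 1 + j0.03571.
Step 4 — H = 0.9987 - j0.03567.
Step 5 — Magnitude: |H| = 0.9994 (-0.0 dB); phase: φ = -2.0°.

|H| = 0.9994 (-0.0 dB), φ = -2.0°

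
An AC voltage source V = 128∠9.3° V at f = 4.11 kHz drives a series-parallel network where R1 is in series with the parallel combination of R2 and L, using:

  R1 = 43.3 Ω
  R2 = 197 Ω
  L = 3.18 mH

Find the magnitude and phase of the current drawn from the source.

Step 1 — Angular frequency: ω = 2π·f = 2π·4110 = 2.582e+04 rad/s.
Step 2 — Component impedances:
  R1: Z = R = 43.3 Ω
  R2: Z = R = 197 Ω
  L: Z = jωL = j·2.582e+04·0.00318 = 0 + j82.12 Ω
Step 3 — Parallel branch: R2 || L = 1/(1/R2 + 1/L) = 29.16 + j69.96 Ω.
Step 4 — Series with R1: Z_total = R1 + (R2 || L) = 72.46 + j69.96 Ω = 100.7∠44.0° Ω.
Step 5 — Source phasor: V = 128∠9.3° V = 126.3 + j20.69 V.
Step 6 — Ohm's law: I = V / Z_total = (126.3 + j20.69) / (72.46 + j69.96) = 1.045 - j0.7233 A.
Step 7 — Convert to polar: |I| = 1.271 A, ∠I = -34.7°.

I = 1.271∠-34.7° A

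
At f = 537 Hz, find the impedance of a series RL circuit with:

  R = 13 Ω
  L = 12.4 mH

Step 1 — Angular frequency: ω = 2π·f = 2π·537 = 3374 rad/s.
Step 2 — Component impedances:
  R: Z = R = 13 Ω
  L: Z = jωL = j·3374·0.0124 = 0 + j41.84 Ω
Step 3 — Series combination: Z_total = R + L = 13 + j41.84 Ω = 43.81∠72.7° Ω.

Z = 13 + j41.84 Ω = 43.81∠72.7° Ω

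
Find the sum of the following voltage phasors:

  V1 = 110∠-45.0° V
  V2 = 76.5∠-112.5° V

Step 1 — Convert each phasor to rectangular form:
  V1 = 110·(cos(-45.0°) + j·sin(-45.0°)) = 77.78 - j77.78 V
  V2 = 76.5·(cos(-112.5°) + j·sin(-112.5°)) = -29.28 - j70.68 V
Step 2 — Sum components: V_total = 48.51 - j148.5 V.
Step 3 — Convert to polar: |V_total| = 156.2 V, ∠V_total = -71.9°.

V_total = 156.2∠-71.9° V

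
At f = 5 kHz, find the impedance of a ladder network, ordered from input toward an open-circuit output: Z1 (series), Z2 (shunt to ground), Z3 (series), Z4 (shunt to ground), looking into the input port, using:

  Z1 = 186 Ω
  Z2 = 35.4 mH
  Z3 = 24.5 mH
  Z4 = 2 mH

Step 1 — Angular frequency: ω = 2π·f = 2π·5000 = 3.142e+04 rad/s.
Step 2 — Component impedances:
  Z1: Z = R = 186 Ω
  Z2: Z = jωL = j·3.142e+04·0.0354 = 0 + j1112 Ω
  Z3: Z = jωL = j·3.142e+04·0.0245 = 0 + j769.7 Ω
  Z4: Z = jωL = j·3.142e+04·0.002 = 0 + j62.83 Ω
Step 3 — Ladder network (open output): work backward from the far end, alternating series and parallel combinations. Z_in = 186 + j476.1 Ω = 511.2∠68.7° Ω.

Z = 186 + j476.1 Ω = 511.2∠68.7° Ω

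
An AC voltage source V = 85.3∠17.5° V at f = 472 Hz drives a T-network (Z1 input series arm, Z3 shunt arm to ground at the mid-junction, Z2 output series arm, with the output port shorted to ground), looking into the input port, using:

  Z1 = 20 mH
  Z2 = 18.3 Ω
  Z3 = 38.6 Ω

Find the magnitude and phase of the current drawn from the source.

Step 1 — Angular frequency: ω = 2π·f = 2π·472 = 2966 rad/s.
Step 2 — Component impedances:
  Z1: Z = jωL = j·2966·0.02 = 0 + j59.31 Ω
  Z2: Z = R = 18.3 Ω
  Z3: Z = R = 38.6 Ω
Step 3 — With the output port shorted to ground, the output series arm Z2 runs from the junction to ground; the shunt arm Z3 also runs from the junction to ground. They appear in parallel: Z3 || Z2 = 12.41 Ω.
Step 4 — Series with input arm Z1: Z_in = Z1 + (Z3 || Z2) = 12.41 + j59.31 Ω = 60.6∠78.2° Ω.
Step 5 — Source phasor: V = 85.3∠17.5° V = 81.35 + j25.65 V.
Step 6 — Ohm's law: I = V / Z_total = (81.35 + j25.65) / (12.41 + j59.31) = 0.6893 - j1.227 A.
Step 7 — Convert to polar: |I| = 1.408 A, ∠I = -60.7°.

I = 1.408∠-60.7° A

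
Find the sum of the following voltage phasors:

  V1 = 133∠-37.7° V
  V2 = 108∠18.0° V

Step 1 — Convert each phasor to rectangular form:
  V1 = 133·(cos(-37.7°) + j·sin(-37.7°)) = 105.2 - j81.33 V
  V2 = 108·(cos(18.0°) + j·sin(18.0°)) = 102.7 + j33.37 V
Step 2 — Sum components: V_total = 207.9 - j47.96 V.
Step 3 — Convert to polar: |V_total| = 213.4 V, ∠V_total = -13.0°.

V_total = 213.4∠-13.0° V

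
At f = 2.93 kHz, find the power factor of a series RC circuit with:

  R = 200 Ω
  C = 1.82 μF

Step 1 — Angular frequency: ω = 2π·f = 2π·2930 = 1.841e+04 rad/s.
Step 2 — Component impedances:
  R: Z = R = 200 Ω
  C: Z = 1/(jωC) = -j/(ω·C) = 0 - j29.85 Ω
Step 3 — Series combination: Z_total = R + C = 200 - j29.85 Ω = 202.2∠-8.5° Ω.
Step 4 — Power factor: PF = cos(φ) = Re(Z)/|Z| = 200/202.215 = 0.989.
Step 5 — Type: Im(Z) = -29.85 ⇒ leading (phase φ = -8.5°).

PF = 0.989 (leading, φ = -8.5°)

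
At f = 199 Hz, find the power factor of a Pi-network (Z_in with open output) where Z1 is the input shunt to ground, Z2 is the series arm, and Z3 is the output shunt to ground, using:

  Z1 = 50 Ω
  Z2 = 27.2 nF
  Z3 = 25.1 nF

Step 1 — Angular frequency: ω = 2π·f = 2π·199 = 1250 rad/s.
Step 2 — Component impedances:
  Z1: Z = R = 50 Ω
  Z2: Z = 1/(jωC) = -j/(ω·C) = 0 - j2.94e+04 Ω
  Z3: Z = 1/(jωC) = -j/(ω·C) = 0 - j3.186e+04 Ω
Step 3 — With open output, the series arm Z2 and the output shunt Z3 appear in series to ground: Z2 + Z3 = 0 - j6.127e+04 Ω.
Step 4 — Parallel with input shunt Z1: Z_in = Z1 || (Z2 + Z3) = 50 - j0.04081 Ω = 50∠-0.0° Ω.
Step 5 — Power factor: PF = cos(φ) = Re(Z)/|Z| = 50/50 = 1.
Step 6 — Type: Im(Z) = -0.04081 ⇒ leading (phase φ = -0.0°).

PF = 1 (leading, φ = -0.0°)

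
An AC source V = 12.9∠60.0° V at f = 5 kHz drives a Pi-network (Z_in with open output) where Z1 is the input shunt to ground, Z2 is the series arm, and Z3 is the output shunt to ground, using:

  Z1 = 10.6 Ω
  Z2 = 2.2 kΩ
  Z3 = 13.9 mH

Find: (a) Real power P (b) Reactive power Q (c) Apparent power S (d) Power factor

Step 1 — Angular frequency: ω = 2π·f = 2π·5000 = 3.142e+04 rad/s.
Step 2 — Component impedances:
  Z1: Z = R = 10.6 Ω
  Z2: Z = R = 2200 Ω
  Z3: Z = jωL = j·3.142e+04·0.0139 = 0 + j436.7 Ω
Step 3 — With open output, the series arm Z2 and the output shunt Z3 appear in series to ground: Z2 + Z3 = 2200 + j436.7 Ω.
Step 4 — Parallel with input shunt Z1: Z_in = Z1 || (Z2 + Z3) = 10.55 + j0.009663 Ω = 10.55∠0.1° Ω.
Step 5 — Source phasor: V = 12.9∠60.0° V = 6.45 + j11.17 V.
Step 6 — Current: I = V / Z = 0.6123 + j1.058 A = 1.223∠59.9° A.
Step 7 — Complex power: S = V·I* = 15.77 + j0.01444 VA.
Step 8 — Real power: P = Re(S) = 15.77 W.
Step 9 — Reactive power: Q = Im(S) = 0.01444 VAR.
Step 10 — Apparent power: |S| = 15.77 VA.
Step 11 — Power factor: PF = P/|S| = 1 (lagging).

(a) P = 15.77 W  (b) Q = 0.01444 VAR  (c) S = 15.77 VA  (d) PF = 1 (lagging)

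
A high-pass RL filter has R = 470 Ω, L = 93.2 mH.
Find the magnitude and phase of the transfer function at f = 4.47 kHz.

Step 1 — Angular frequency: ω = 2π·4470 = 2.809e+04 rad/s.
Step 2 — Transfer function: H(jω) = jωL/(R + jωL).
Step 3 — Numerator jωL = j·2618; denominator R + jωL = 470 + j2618.
Step 4 — H = 0.9688 + j0.1739.
Step 5 — Magnitude: |H| = 0.9843 (-0.1 dB); phase: φ = 10.2°.

|H| = 0.9843 (-0.1 dB), φ = 10.2°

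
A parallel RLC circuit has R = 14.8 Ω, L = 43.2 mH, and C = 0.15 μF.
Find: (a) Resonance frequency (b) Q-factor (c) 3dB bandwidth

Step 1 — Resonance: ω₀ = 1/√(LC) = 1/√(0.0432·1.5e-07) = 1.242e+04 rad/s.
Step 2 — f₀ = ω₀/(2π) = 1977 Hz.
Step 3 — Parallel Q: Q = R/(ω₀L) = 14.8/(1.242e+04·0.0432) = 0.02758.
Step 4 — Bandwidth: Δω = ω₀/Q = 4.505e+05 rad/s; BW = Δω/(2π) = 7.169e+04 Hz.

(a) f₀ = 1977 Hz  (b) Q = 0.02758  (c) BW = 7.169e+04 Hz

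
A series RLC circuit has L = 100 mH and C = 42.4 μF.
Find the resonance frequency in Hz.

Step 1 — Resonance condition Im(Z)=0 gives ω₀ = 1/√(LC).
Step 2 — ω₀ = 1/√(0.1·4.24e-05) = 485.6 rad/s.
Step 3 — f₀ = ω₀/(2π) = 77.29 Hz.

f₀ = 77.29 Hz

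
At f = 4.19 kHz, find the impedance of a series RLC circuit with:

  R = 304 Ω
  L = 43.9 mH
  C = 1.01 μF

Step 1 — Angular frequency: ω = 2π·f = 2π·4190 = 2.633e+04 rad/s.
Step 2 — Component impedances:
  R: Z = R = 304 Ω
  L: Z = jωL = j·2.633e+04·0.0439 = 0 + j1156 Ω
  C: Z = 1/(jωC) = -j/(ω·C) = 0 - j37.61 Ω
Step 3 — Series combination: Z_total = R + L + C = 304 + j1118 Ω = 1159∠74.8° Ω.

Z = 304 + j1118 Ω = 1159∠74.8° Ω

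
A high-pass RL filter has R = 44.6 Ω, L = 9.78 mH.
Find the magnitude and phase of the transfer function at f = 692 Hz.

Step 1 — Angular frequency: ω = 2π·692 = 4348 rad/s.
Step 2 — Transfer function: H(jω) = jωL/(R + jωL).
Step 3 — Numerator jωL = j·42.52; denominator R + jωL = 44.6 + j42.52.
Step 4 — H = 0.4762 + j0.4994.
Step 5 — Magnitude: |H| = 0.6901 (-3.2 dB); phase: φ = 46.4°.

|H| = 0.6901 (-3.2 dB), φ = 46.4°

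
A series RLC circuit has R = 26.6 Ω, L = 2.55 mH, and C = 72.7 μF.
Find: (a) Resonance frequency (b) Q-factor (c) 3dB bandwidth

Step 1 — Resonance: ω₀ = 1/√(LC) = 1/√(0.00255·7.27e-05) = 2323 rad/s.
Step 2 — f₀ = ω₀/(2π) = 369.6 Hz.
Step 3 — Series Q: Q = ω₀L/R = 2323·0.00255/26.6 = 0.2226.
Step 4 — Bandwidth: Δω = ω₀/Q = 1.043e+04 rad/s; BW = Δω/(2π) = 1660 Hz.

(a) f₀ = 369.6 Hz  (b) Q = 0.2226  (c) BW = 1660 Hz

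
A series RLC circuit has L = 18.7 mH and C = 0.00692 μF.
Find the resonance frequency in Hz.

Step 1 — Resonance condition Im(Z)=0 gives ω₀ = 1/√(LC).
Step 2 — ω₀ = 1/√(0.0187·6.92e-09) = 8.791e+04 rad/s.
Step 3 — f₀ = ω₀/(2π) = 1.399e+04 Hz.

f₀ = 1.399e+04 Hz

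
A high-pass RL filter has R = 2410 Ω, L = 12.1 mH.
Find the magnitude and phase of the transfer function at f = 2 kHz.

Step 1 — Angular frequency: ω = 2π·2000 = 1.257e+04 rad/s.
Step 2 — Transfer function: H(jω) = jωL/(R + jωL).
Step 3 — Numerator jωL = j·152.1; denominator R + jωL = 2410 + j152.1.
Step 4 — H = 0.003965 + j0.06284.
Step 5 — Magnitude: |H| = 0.06297 (-24.0 dB); phase: φ = 86.4°.

|H| = 0.06297 (-24.0 dB), φ = 86.4°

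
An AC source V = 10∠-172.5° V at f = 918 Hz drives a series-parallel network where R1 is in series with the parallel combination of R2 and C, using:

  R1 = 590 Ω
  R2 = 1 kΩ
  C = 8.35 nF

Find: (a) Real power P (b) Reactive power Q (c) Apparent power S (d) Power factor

Step 1 — Angular frequency: ω = 2π·f = 2π·918 = 5768 rad/s.
Step 2 — Component impedances:
  R1: Z = R = 590 Ω
  R2: Z = R = 1000 Ω
  C: Z = 1/(jωC) = -j/(ω·C) = 0 - j2.076e+04 Ω
Step 3 — Parallel branch: R2 || C = 1/(1/R2 + 1/C) = 997.7 - j48.05 Ω.
Step 4 — Series with R1: Z_total = R1 + (R2 || C) = 1588 - j48.05 Ω = 1588∠-1.7° Ω.
Step 5 — Source phasor: V = 10∠-172.5° V = -9.914 - j1.305 V.
Step 6 — Current: I = V / Z = -0.006214 - j0.00101 A = 0.006296∠-170.8° A.
Step 7 — Complex power: S = V·I* = 0.06293 - j0.001904 VA.
Step 8 — Real power: P = Re(S) = 0.06293 W.
Step 9 — Reactive power: Q = Im(S) = -0.001904 VAR.
Step 10 — Apparent power: |S| = 0.06296 VA.
Step 11 — Power factor: PF = P/|S| = 0.9995 (leading).

(a) P = 0.06293 W  (b) Q = -0.001904 VAR  (c) S = 0.06296 VA  (d) PF = 0.9995 (leading)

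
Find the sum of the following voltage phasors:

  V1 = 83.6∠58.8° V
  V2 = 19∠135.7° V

Step 1 — Convert each phasor to rectangular form:
  V1 = 83.6·(cos(58.8°) + j·sin(58.8°)) = 43.31 + j71.51 V
  V2 = 19·(cos(135.7°) + j·sin(135.7°)) = -13.6 + j13.27 V
Step 2 — Sum components: V_total = 29.71 + j84.78 V.
Step 3 — Convert to polar: |V_total| = 89.83 V, ∠V_total = 70.7°.

V_total = 89.83∠70.7° V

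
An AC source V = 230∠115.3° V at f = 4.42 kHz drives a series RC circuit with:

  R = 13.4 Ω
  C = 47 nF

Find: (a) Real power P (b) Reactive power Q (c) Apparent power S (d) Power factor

Step 1 — Angular frequency: ω = 2π·f = 2π·4420 = 2.777e+04 rad/s.
Step 2 — Component impedances:
  R: Z = R = 13.4 Ω
  C: Z = 1/(jωC) = -j/(ω·C) = 0 - j766.1 Ω
Step 3 — Series combination: Z_total = R + C = 13.4 - j766.1 Ω = 766.2∠-89.0° Ω.
Step 4 — Source phasor: V = 230∠115.3° V = -98.29 + j207.9 V.
Step 5 — Current: I = V / Z = -0.2736 - j0.1235 A = 0.3002∠-155.7° A.
Step 6 — Complex power: S = V·I* = 1.207 - j69.03 VA.
Step 7 — Real power: P = Re(S) = 1.207 W.
Step 8 — Reactive power: Q = Im(S) = -69.03 VAR.
Step 9 — Apparent power: |S| = 69.04 VA.
Step 10 — Power factor: PF = P/|S| = 0.01749 (leading).

(a) P = 1.207 W  (b) Q = -69.03 VAR  (c) S = 69.04 VA  (d) PF = 0.01749 (leading)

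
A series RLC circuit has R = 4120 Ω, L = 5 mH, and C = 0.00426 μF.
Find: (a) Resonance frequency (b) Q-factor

Step 1 — Resonance condition Im(Z)=0 gives ω₀ = 1/√(LC).
Step 2 — ω₀ = 1/√(0.005·4.26e-09) = 2.167e+05 rad/s.
Step 3 — f₀ = ω₀/(2π) = 3.449e+04 Hz.
Step 4 — Series Q: Q = ω₀L/R = 2.167e+05·0.005/4120 = 0.263.

(a) f₀ = 3.449e+04 Hz  (b) Q = 0.263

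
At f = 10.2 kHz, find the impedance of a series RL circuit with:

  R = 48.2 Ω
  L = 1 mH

Step 1 — Angular frequency: ω = 2π·f = 2π·1.02e+04 = 6.409e+04 rad/s.
Step 2 — Component impedances:
  R: Z = R = 48.2 Ω
  L: Z = jωL = j·6.409e+04·0.001 = 0 + j64.09 Ω
Step 3 — Series combination: Z_total = R + L = 48.2 + j64.09 Ω = 80.19∠53.1° Ω.

Z = 48.2 + j64.09 Ω = 80.19∠53.1° Ω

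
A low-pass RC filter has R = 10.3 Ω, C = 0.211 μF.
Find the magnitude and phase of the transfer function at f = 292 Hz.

Step 1 — Angular frequency: ω = 2π·292 = 1835 rad/s.
Step 2 — Transfer function: H(jω) = 1/(1 + jωRC).
Step 3 — Denominator: 1 + jωRC = 1 + j·1835·10.3·2.11e-07 = 1 + j0.003987.
Step 4 — H = 1 - j0.003987.
Step 5 — Magnitude: |H| = 1 (-0.0 dB); phase: φ = -0.2°.

|H| = 1 (-0.0 dB), φ = -0.2°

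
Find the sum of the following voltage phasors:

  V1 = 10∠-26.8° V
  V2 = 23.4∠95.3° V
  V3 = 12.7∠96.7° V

Step 1 — Convert each phasor to rectangular form:
  V1 = 10·(cos(-26.8°) + j·sin(-26.8°)) = 8.926 - j4.509 V
  V2 = 23.4·(cos(95.3°) + j·sin(95.3°)) = -2.161 + j23.3 V
  V3 = 12.7·(cos(96.7°) + j·sin(96.7°)) = -1.482 + j12.61 V
Step 2 — Sum components: V_total = 5.283 + j31.4 V.
Step 3 — Convert to polar: |V_total| = 31.85 V, ∠V_total = 80.5°.

V_total = 31.85∠80.5° V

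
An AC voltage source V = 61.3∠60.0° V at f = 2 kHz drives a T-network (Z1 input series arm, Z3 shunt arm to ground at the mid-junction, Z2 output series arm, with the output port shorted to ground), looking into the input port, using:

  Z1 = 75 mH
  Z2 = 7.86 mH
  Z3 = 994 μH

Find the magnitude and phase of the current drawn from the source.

Step 1 — Angular frequency: ω = 2π·f = 2π·2000 = 1.257e+04 rad/s.
Step 2 — Component impedances:
  Z1: Z = jωL = j·1.257e+04·0.075 = 0 + j942.5 Ω
  Z2: Z = jωL = j·1.257e+04·0.00786 = 0 + j98.77 Ω
  Z3: Z = jωL = j·1.257e+04·0.000994 = 0 + j12.49 Ω
Step 3 — With the output port shorted to ground, the output series arm Z2 runs from the junction to ground; the shunt arm Z3 also runs from the junction to ground. They appear in parallel: Z3 || Z2 = 0 + j11.09 Ω.
Step 4 — Series with input arm Z1: Z_in = Z1 + (Z3 || Z2) = 0 + j953.6 Ω = 953.6∠90.0° Ω.
Step 5 — Source phasor: V = 61.3∠60.0° V = 30.65 + j53.09 V.
Step 6 — Ohm's law: I = V / Z_total = (30.65 + j53.09) / (0 + j953.6) = 0.05567 - j0.03214 A.
Step 7 — Convert to polar: |I| = 0.06428 A, ∠I = -30.0°.

I = 0.06428∠-30.0° A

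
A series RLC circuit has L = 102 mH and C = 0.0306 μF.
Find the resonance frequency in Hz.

Step 1 — Resonance condition Im(Z)=0 gives ω₀ = 1/√(LC).
Step 2 — ω₀ = 1/√(0.102·3.06e-08) = 1.79e+04 rad/s.
Step 3 — f₀ = ω₀/(2π) = 2849 Hz.

f₀ = 2849 Hz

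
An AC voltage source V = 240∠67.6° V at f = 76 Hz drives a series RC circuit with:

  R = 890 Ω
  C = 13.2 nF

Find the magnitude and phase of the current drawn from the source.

Step 1 — Angular frequency: ω = 2π·f = 2π·76 = 477.5 rad/s.
Step 2 — Component impedances:
  R: Z = R = 890 Ω
  C: Z = 1/(jωC) = -j/(ω·C) = 0 - j1.586e+05 Ω
Step 3 — Series combination: Z_total = R + C = 890 - j1.586e+05 Ω = 1.586e+05∠-89.7° Ω.
Step 4 — Source phasor: V = 240∠67.6° V = 91.46 + j221.9 V.
Step 5 — Ohm's law: I = V / Z_total = (91.46 + j221.9) / (890 - j1.586e+05) = -0.001395 + j0.0005843 A.
Step 6 — Convert to polar: |I| = 0.001513 A, ∠I = 157.3°.

I = 0.001513∠157.3° A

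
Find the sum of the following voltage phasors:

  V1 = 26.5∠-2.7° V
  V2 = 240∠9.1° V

Step 1 — Convert each phasor to rectangular form:
  V1 = 26.5·(cos(-2.7°) + j·sin(-2.7°)) = 26.47 - j1.248 V
  V2 = 240·(cos(9.1°) + j·sin(9.1°)) = 237 + j37.96 V
Step 2 — Sum components: V_total = 263.4 + j36.71 V.
Step 3 — Convert to polar: |V_total| = 266 V, ∠V_total = 7.9°.

V_total = 266∠7.9° V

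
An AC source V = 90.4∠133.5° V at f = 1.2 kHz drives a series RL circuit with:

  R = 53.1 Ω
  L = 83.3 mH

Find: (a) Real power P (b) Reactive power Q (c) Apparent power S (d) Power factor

Step 1 — Angular frequency: ω = 2π·f = 2π·1200 = 7540 rad/s.
Step 2 — Component impedances:
  R: Z = R = 53.1 Ω
  L: Z = jωL = j·7540·0.0833 = 0 + j628.1 Ω
Step 3 — Series combination: Z_total = R + L = 53.1 + j628.1 Ω = 630.3∠85.2° Ω.
Step 4 — Source phasor: V = 90.4∠133.5° V = -62.23 + j65.57 V.
Step 5 — Current: I = V / Z = 0.09535 + j0.1071 A = 0.1434∠48.3° A.
Step 6 — Complex power: S = V·I* = 1.092 + j12.92 VA.
Step 7 — Real power: P = Re(S) = 1.092 W.
Step 8 — Reactive power: Q = Im(S) = 12.92 VAR.
Step 9 — Apparent power: |S| = 12.97 VA.
Step 10 — Power factor: PF = P/|S| = 0.08424 (lagging).

(a) P = 1.092 W  (b) Q = 12.92 VAR  (c) S = 12.97 VA  (d) PF = 0.08424 (lagging)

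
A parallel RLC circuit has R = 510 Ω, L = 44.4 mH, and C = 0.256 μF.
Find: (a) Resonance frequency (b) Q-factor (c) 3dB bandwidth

Step 1 — Resonance: ω₀ = 1/√(LC) = 1/√(0.0444·2.56e-07) = 9380 rad/s.
Step 2 — f₀ = ω₀/(2π) = 1493 Hz.
Step 3 — Parallel Q: Q = R/(ω₀L) = 510/(9380·0.0444) = 1.225.
Step 4 — Bandwidth: Δω = ω₀/Q = 7659 rad/s; BW = Δω/(2π) = 1219 Hz.

(a) f₀ = 1493 Hz  (b) Q = 1.225  (c) BW = 1219 Hz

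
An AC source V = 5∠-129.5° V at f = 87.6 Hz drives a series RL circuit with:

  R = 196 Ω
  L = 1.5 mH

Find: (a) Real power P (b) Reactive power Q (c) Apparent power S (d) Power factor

Step 1 — Angular frequency: ω = 2π·f = 2π·87.6 = 550.4 rad/s.
Step 2 — Component impedances:
  R: Z = R = 196 Ω
  L: Z = jωL = j·550.4·0.0015 = 0 + j0.8256 Ω
Step 3 — Series combination: Z_total = R + L = 196 + j0.8256 Ω = 196∠0.2° Ω.
Step 4 — Source phasor: V = 5∠-129.5° V = -3.18 - j3.858 V.
Step 5 — Current: I = V / Z = -0.01631 - j0.01962 A = 0.02551∠-129.7° A.
Step 6 — Complex power: S = V·I* = 0.1275 + j0.0005373 VA.
Step 7 — Real power: P = Re(S) = 0.1275 W.
Step 8 — Reactive power: Q = Im(S) = 0.0005373 VAR.
Step 9 — Apparent power: |S| = 0.1275 VA.
Step 10 — Power factor: PF = P/|S| = 1 (lagging).

(a) P = 0.1275 W  (b) Q = 0.0005373 VAR  (c) S = 0.1275 VA  (d) PF = 1 (lagging)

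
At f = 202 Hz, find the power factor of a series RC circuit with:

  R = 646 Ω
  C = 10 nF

Step 1 — Angular frequency: ω = 2π·f = 2π·202 = 1269 rad/s.
Step 2 — Component impedances:
  R: Z = R = 646 Ω
  C: Z = 1/(jωC) = -j/(ω·C) = 0 - j7.879e+04 Ω
Step 3 — Series combination: Z_total = R + C = 646 - j7.879e+04 Ω = 7.879e+04∠-89.5° Ω.
Step 4 — Power factor: PF = cos(φ) = Re(Z)/|Z| = 646/7.879e+04 = 0.008199.
Step 5 — Type: Im(Z) = -7.879e+04 ⇒ leading (phase φ = -89.5°).

PF = 0.008199 (leading, φ = -89.5°)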